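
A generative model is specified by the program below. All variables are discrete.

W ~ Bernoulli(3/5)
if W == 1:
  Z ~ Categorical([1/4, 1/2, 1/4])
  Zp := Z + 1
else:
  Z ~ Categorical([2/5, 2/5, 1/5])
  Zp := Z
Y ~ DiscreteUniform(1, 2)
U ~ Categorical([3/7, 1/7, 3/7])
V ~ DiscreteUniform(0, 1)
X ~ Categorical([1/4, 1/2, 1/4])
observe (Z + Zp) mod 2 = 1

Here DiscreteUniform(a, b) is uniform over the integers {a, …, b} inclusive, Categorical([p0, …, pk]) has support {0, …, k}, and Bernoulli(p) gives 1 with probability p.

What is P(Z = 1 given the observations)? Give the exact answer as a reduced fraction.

Enumerate traces; 108 have nonzero weight after conditioning:
  (W=1, Z=0, Y=1, U=0, V=0, X=0) weight 9/2240
  (W=1, Z=0, Y=1, U=0, V=0, X=1) weight 9/1120
  (W=1, Z=0, Y=1, U=0, V=0, X=2) weight 9/2240
  (W=1, Z=0, Y=1, U=0, V=1, X=0) weight 9/2240
  (W=1, Z=0, Y=1, U=0, V=1, X=1) weight 9/1120
  (W=1, Z=0, Y=1, U=0, V=1, X=2) weight 9/2240
  (W=1, Z=0, Y=1, U=1, V=0, X=0) weight 3/2240
  (W=1, Z=0, Y=1, U=1, V=0, X=1) weight 3/1120
  (W=1, Z=1, Y=1, U=0, V=0, X=0) weight 9/1120
  (W=1, Z=2, Y=1, U=0, V=0, X=0) weight 9/2240
  … 98 more
Group by Z:
  weight(Z=0) = 3/20
  weight(Z=1) = 3/10
  weight(Z=2) = 3/20
Total weight = 3/20 + 3/10 + 3/20 = 3/5
P(Z=0 | obs) = 3/20 / 3/5 = 1/4
P(Z=1 | obs) = 3/10 / 3/5 = 1/2
P(Z=2 | obs) = 3/20 / 3/5 = 1/4

P(Z = 1 | obs) = 1/2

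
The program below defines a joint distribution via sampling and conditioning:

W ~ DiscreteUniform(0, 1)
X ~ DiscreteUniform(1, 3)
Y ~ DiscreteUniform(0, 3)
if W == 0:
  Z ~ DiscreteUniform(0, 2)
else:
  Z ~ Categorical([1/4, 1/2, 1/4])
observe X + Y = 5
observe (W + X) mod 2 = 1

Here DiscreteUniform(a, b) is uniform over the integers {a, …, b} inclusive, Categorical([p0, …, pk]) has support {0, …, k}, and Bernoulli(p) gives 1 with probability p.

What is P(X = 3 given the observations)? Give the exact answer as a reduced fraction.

Enumerate traces; 6 have nonzero weight after conditioning:
  (W=0, X=3, Y=2, Z=0) weight 1/72
  (W=0, X=3, Y=2, Z=1) weight 1/72
  (W=0, X=3, Y=2, Z=2) weight 1/72
  (W=1, X=2, Y=3, Z=0) weight 1/96
  (W=1, X=2, Y=3, Z=1) weight 1/48
  (W=1, X=2, Y=3, Z=2) weight 1/96
Group by X:
  weight(X=2) = 1/24
  weight(X=3) = 1/24
Total weight = 1/24 + 1/24 = 1/12
P(X=2 | obs) = 1/24 / 1/12 = 1/2
P(X=3 | obs) = 1/24 / 1/12 = 1/2

P(X = 3 | obs) = 1/2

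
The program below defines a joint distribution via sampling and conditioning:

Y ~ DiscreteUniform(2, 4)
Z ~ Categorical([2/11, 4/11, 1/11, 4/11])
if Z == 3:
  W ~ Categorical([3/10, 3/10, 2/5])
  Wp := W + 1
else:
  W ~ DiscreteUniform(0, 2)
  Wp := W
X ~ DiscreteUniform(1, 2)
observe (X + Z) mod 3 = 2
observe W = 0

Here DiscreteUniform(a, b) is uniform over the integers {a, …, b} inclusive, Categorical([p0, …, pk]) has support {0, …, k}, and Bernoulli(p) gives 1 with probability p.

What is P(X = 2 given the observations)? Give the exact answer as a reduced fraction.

P(X = 2 | obs) = 7/12

Enumerate traces; 9 have nonzero weight after conditioning:
  (Y=2, Z=0, W=0, X=2) weight 1/99
  (Y=2, Z=1, W=0, X=1) weight 2/99
  (Y=2, Z=3, W=0, X=2) weight 1/55
  (Y=3, Z=0, W=0, X=2) weight 1/99
  (Y=3, Z=1, W=0, X=1) weight 2/99
  (Y=3, Z=3, W=0, X=2) weight 1/55
  (Y=4, Z=0, W=0, X=2) weight 1/99
  (Y=4, Z=1, W=0, X=1) weight 2/99
  … 1 more
Group by X:
  weight(X=1) = 2/33
  weight(X=2) = 14/165
Total weight = 2/33 + 14/165 = 8/55
P(X=1 | obs) = 2/33 / 8/55 = 5/12
P(X=2 | obs) = 14/165 / 8/55 = 7/12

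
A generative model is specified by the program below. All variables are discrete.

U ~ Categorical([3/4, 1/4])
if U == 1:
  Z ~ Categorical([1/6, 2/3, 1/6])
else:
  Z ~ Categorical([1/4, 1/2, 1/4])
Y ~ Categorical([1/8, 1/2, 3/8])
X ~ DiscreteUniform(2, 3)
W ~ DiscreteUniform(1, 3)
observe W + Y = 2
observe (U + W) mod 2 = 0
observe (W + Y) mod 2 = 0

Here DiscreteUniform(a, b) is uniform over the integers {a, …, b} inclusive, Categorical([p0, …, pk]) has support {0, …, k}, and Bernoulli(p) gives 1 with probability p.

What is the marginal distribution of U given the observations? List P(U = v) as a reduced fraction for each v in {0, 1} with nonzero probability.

P(U=0) = 3/7, P(U=1) = 4/7

Enumerate traces; 12 have nonzero weight after conditioning:
  (U=0, Z=0, Y=0, X=2, W=2) weight 1/256
  (U=0, Z=0, Y=0, X=3, W=2) weight 1/256
  (U=0, Z=1, Y=0, X=2, W=2) weight 1/128
  (U=0, Z=1, Y=0, X=3, W=2) weight 1/128
  (U=0, Z=2, Y=0, X=2, W=2) weight 1/256
  (U=0, Z=2, Y=0, X=3, W=2) weight 1/256
  (U=1, Z=0, Y=1, X=2, W=1) weight 1/288
  (U=1, Z=0, Y=1, X=3, W=1) weight 1/288
  … 4 more
Group by U:
  weight(U=0) = 1/32
  weight(U=1) = 1/24
Total weight = 1/32 + 1/24 = 7/96
P(U=0 | obs) = 1/32 / 7/96 = 3/7
P(U=1 | obs) = 1/24 / 7/96 = 4/7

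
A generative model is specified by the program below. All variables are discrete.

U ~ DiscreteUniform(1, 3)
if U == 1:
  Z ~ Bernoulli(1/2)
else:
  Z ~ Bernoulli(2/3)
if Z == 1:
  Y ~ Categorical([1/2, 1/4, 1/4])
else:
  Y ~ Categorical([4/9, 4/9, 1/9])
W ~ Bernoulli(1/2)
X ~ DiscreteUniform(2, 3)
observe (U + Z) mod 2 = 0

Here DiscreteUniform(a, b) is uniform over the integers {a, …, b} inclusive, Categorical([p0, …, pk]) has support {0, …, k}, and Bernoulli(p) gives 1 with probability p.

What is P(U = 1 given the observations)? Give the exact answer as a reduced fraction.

Enumerate traces; 36 have nonzero weight after conditioning:
  (U=1, Z=1, Y=0, W=0, X=2) weight 1/48
  (U=1, Z=1, Y=0, W=0, X=3) weight 1/48
  (U=1, Z=1, Y=0, W=1, X=2) weight 1/48
  (U=1, Z=1, Y=0, W=1, X=3) weight 1/48
  (U=1, Z=1, Y=1, W=0, X=2) weight 1/96
  (U=1, Z=1, Y=1, W=0, X=3) weight 1/96
  (U=1, Z=1, Y=1, W=1, X=2) weight 1/96
  (U=1, Z=1, Y=1, W=1, X=3) weight 1/96
  (U=2, Z=0, Y=0, W=0, X=2) weight 1/81
  (U=3, Z=1, Y=0, W=0, X=2) weight 1/36
  … 26 more
Group by U:
  weight(U=1) = 1/6
  weight(U=2) = 1/9
  weight(U=3) = 2/9
Total weight = 1/6 + 1/9 + 2/9 = 1/2
P(U=1 | obs) = 1/6 / 1/2 = 1/3
P(U=2 | obs) = 1/9 / 1/2 = 2/9
P(U=3 | obs) = 2/9 / 1/2 = 4/9

P(U = 1 | obs) = 1/3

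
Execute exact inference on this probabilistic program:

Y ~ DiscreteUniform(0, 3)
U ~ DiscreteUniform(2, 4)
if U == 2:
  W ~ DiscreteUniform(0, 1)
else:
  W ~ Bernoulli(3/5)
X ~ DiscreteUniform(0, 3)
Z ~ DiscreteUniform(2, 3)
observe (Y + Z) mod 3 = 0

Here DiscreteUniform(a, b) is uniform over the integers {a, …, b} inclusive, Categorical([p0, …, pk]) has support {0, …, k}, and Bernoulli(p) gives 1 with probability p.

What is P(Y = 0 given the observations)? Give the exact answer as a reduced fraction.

Enumerate traces; 72 have nonzero weight after conditioning:
  (Y=0, U=2, W=0, X=0, Z=3) weight 1/192
  (Y=0, U=2, W=0, X=1, Z=3) weight 1/192
  (Y=0, U=2, W=0, X=2, Z=3) weight 1/192
  (Y=0, U=2, W=0, X=3, Z=3) weight 1/192
  (Y=0, U=2, W=1, X=0, Z=3) weight 1/192
  (Y=0, U=2, W=1, X=1, Z=3) weight 1/192
  (Y=0, U=2, W=1, X=2, Z=3) weight 1/192
  (Y=0, U=2, W=1, X=3, Z=3) weight 1/192
  (Y=1, U=2, W=0, X=0, Z=2) weight 1/192
  (Y=3, U=2, W=0, X=0, Z=3) weight 1/192
  … 62 more
Group by Y:
  weight(Y=0) = 1/8
  weight(Y=1) = 1/8
  weight(Y=3) = 1/8
Total weight = 1/8 + 1/8 + 1/8 = 3/8
P(Y=0 | obs) = 1/8 / 3/8 = 1/3
P(Y=1 | obs) = 1/8 / 3/8 = 1/3
P(Y=3 | obs) = 1/8 / 3/8 = 1/3

P(Y = 0 | obs) = 1/3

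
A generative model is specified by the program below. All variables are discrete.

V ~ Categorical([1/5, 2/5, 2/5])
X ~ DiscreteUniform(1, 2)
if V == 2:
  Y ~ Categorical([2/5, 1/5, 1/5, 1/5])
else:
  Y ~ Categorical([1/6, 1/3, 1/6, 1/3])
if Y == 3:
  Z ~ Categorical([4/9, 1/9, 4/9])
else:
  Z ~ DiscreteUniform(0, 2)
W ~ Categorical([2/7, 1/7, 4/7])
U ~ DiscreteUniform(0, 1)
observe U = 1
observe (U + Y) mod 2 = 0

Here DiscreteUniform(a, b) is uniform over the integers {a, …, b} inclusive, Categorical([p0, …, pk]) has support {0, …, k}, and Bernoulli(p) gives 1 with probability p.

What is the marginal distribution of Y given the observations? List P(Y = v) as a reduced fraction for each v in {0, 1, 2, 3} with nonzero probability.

Enumerate traces; 108 have nonzero weight after conditioning:
  (V=0, X=1, Y=1, Z=0, W=0, U=1) weight 1/630
  (V=0, X=1, Y=1, Z=0, W=1, U=1) weight 1/1260
  (V=0, X=1, Y=1, Z=0, W=2, U=1) weight 1/315
  (V=0, X=1, Y=1, Z=1, W=0, U=1) weight 1/630
  (V=0, X=1, Y=1, Z=1, W=1, U=1) weight 1/1260
  (V=0, X=1, Y=1, Z=1, W=2, U=1) weight 1/315
  (V=0, X=1, Y=1, Z=2, W=0, U=1) weight 1/630
  (V=0, X=1, Y=1, Z=2, W=1, U=1) weight 1/1260
  (V=0, X=1, Y=3, Z=0, W=0, U=1) weight 2/945
  … 99 more
Group by Y:
  weight(Y=1) = 7/50
  weight(Y=3) = 7/50
Total weight = 7/50 + 7/50 = 7/25
P(Y=1 | obs) = 7/50 / 7/25 = 1/2
P(Y=3 | obs) = 7/50 / 7/25 = 1/2

P(Y=1) = 1/2, P(Y=3) = 1/2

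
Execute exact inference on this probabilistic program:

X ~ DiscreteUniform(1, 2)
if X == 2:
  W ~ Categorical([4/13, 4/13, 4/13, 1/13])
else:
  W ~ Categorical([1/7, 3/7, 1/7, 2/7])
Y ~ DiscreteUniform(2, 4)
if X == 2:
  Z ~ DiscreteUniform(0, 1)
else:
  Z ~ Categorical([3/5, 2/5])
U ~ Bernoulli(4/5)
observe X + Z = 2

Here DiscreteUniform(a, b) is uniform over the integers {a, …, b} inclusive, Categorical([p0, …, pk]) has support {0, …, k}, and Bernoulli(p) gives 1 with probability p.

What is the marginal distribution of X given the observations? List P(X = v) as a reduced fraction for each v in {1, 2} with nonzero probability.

Enumerate traces; 48 have nonzero weight after conditioning:
  (X=1, W=0, Y=2, Z=1, U=0) weight 1/525
  (X=1, W=0, Y=2, Z=1, U=1) weight 4/525
  (X=1, W=0, Y=3, Z=1, U=0) weight 1/525
  (X=1, W=0, Y=3, Z=1, U=1) weight 4/525
  (X=1, W=0, Y=4, Z=1, U=0) weight 1/525
  (X=1, W=0, Y=4, Z=1, U=1) weight 4/525
  (X=1, W=1, Y=2, Z=1, U=0) weight 1/175
  (X=1, W=1, Y=2, Z=1, U=1) weight 4/175
  (X=2, W=0, Y=2, Z=0, U=0) weight 1/195
  … 39 more
Group by X:
  weight(X=1) = 1/5
  weight(X=2) = 1/4
Total weight = 1/5 + 1/4 = 9/20
P(X=1 | obs) = 1/5 / 9/20 = 4/9
P(X=2 | obs) = 1/4 / 9/20 = 5/9

P(X=1) = 4/9, P(X=2) = 5/9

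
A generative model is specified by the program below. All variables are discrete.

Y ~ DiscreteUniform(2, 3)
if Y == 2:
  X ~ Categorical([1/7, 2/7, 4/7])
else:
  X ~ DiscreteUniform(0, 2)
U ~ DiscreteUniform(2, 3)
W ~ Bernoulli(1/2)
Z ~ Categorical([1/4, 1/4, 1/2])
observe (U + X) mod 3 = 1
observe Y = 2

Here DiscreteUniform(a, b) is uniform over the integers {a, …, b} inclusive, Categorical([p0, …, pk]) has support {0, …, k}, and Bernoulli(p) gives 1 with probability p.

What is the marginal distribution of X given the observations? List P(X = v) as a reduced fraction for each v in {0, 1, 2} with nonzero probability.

Enumerate traces; 12 have nonzero weight after conditioning:
  (Y=2, X=1, U=3, W=0, Z=0) weight 1/112
  (Y=2, X=1, U=3, W=0, Z=1) weight 1/112
  (Y=2, X=1, U=3, W=0, Z=2) weight 1/56
  (Y=2, X=1, U=3, W=1, Z=0) weight 1/112
  (Y=2, X=1, U=3, W=1, Z=1) weight 1/112
  (Y=2, X=1, U=3, W=1, Z=2) weight 1/56
  (Y=2, X=2, U=2, W=0, Z=0) weight 1/56
  (Y=2, X=2, U=2, W=0, Z=1) weight 1/56
  … 4 more
Group by X:
  weight(X=1) = 1/14
  weight(X=2) = 1/7
Total weight = 1/14 + 1/7 = 3/14
P(X=1 | obs) = 1/14 / 3/14 = 1/3
P(X=2 | obs) = 1/7 / 3/14 = 2/3

P(X=1) = 1/3, P(X=2) = 2/3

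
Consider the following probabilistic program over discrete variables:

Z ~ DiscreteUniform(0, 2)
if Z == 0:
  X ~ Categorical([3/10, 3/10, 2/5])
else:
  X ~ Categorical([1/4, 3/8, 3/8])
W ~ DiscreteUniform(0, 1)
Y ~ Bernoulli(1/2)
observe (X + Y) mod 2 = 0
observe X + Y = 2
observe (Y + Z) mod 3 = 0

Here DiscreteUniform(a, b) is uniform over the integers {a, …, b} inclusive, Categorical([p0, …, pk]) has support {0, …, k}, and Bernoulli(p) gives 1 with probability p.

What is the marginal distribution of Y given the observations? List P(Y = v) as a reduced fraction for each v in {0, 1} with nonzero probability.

Enumerate traces; 4 have nonzero weight after conditioning:
  (Z=0, X=2, W=0, Y=0) weight 1/30
  (Z=0, X=2, W=1, Y=0) weight 1/30
  (Z=2, X=1, W=0, Y=1) weight 1/32
  (Z=2, X=1, W=1, Y=1) weight 1/32
Group by Y:
  weight(Y=0) = 1/15
  weight(Y=1) = 1/16
Total weight = 1/15 + 1/16 = 31/240
P(Y=0 | obs) = 1/15 / 31/240 = 16/31
P(Y=1 | obs) = 1/16 / 31/240 = 15/31

P(Y=0) = 16/31, P(Y=1) = 15/31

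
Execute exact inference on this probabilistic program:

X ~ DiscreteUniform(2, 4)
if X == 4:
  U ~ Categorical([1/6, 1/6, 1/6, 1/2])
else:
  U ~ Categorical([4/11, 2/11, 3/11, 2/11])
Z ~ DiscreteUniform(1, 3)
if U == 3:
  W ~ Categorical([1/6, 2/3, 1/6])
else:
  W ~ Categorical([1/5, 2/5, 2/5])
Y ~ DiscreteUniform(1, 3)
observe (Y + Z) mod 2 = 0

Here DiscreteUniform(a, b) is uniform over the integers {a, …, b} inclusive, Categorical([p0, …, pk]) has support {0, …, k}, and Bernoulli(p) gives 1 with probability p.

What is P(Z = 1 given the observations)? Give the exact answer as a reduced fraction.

Enumerate traces; 180 have nonzero weight after conditioning:
  (X=2, U=0, Z=1, W=0, Y=1) weight 4/1485
  (X=2, U=0, Z=1, W=0, Y=3) weight 4/1485
  (X=2, U=0, Z=1, W=1, Y=1) weight 8/1485
  (X=2, U=0, Z=1, W=1, Y=3) weight 8/1485
  (X=2, U=0, Z=1, W=2, Y=1) weight 8/1485
  (X=2, U=0, Z=1, W=2, Y=3) weight 8/1485
  (X=2, U=0, Z=2, W=0, Y=2) weight 4/1485
  (X=2, U=0, Z=2, W=1, Y=2) weight 8/1485
  (X=2, U=0, Z=3, W=0, Y=1) weight 4/1485
  … 171 more
Group by Z:
  weight(Z=1) = 2/9
  weight(Z=2) = 1/9
  weight(Z=3) = 2/9
Total weight = 2/9 + 1/9 + 2/9 = 5/9
P(Z=1 | obs) = 2/9 / 5/9 = 2/5
P(Z=2 | obs) = 1/9 / 5/9 = 1/5
P(Z=3 | obs) = 2/9 / 5/9 = 2/5

P(Z = 1 | obs) = 2/5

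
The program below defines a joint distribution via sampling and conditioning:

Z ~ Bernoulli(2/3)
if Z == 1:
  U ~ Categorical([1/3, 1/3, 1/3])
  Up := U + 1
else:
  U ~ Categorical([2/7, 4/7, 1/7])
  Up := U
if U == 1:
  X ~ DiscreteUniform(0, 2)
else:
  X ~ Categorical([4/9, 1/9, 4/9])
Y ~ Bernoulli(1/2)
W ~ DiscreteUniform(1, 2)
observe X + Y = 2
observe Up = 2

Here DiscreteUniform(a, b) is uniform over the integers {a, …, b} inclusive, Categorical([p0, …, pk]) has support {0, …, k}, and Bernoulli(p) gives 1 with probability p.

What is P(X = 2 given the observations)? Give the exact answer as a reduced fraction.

P(X = 2 | obs) = 6/11

Enumerate traces; 8 have nonzero weight after conditioning:
  (Z=0, U=2, X=1, Y=1, W=1) weight 1/756
  (Z=0, U=2, X=1, Y=1, W=2) weight 1/756
  (Z=0, U=2, X=2, Y=0, W=1) weight 1/189
  (Z=0, U=2, X=2, Y=0, W=2) weight 1/189
  (Z=1, U=1, X=1, Y=1, W=1) weight 1/54
  (Z=1, U=1, X=1, Y=1, W=2) weight 1/54
  (Z=1, U=1, X=2, Y=0, W=1) weight 1/54
  (Z=1, U=1, X=2, Y=0, W=2) weight 1/54
Group by X:
  weight(X=1) = 5/126
  weight(X=2) = 1/21
Total weight = 5/126 + 1/21 = 11/126
P(X=1 | obs) = 5/126 / 11/126 = 5/11
P(X=2 | obs) = 1/21 / 11/126 = 6/11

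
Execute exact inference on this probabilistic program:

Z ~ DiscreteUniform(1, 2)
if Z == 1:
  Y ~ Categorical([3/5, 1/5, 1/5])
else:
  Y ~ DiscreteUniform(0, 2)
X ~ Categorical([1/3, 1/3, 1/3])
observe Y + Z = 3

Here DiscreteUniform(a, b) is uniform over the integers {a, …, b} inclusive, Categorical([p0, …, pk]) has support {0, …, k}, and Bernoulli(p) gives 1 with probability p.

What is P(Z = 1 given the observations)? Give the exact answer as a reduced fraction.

P(Z = 1 | obs) = 3/8

Enumerate traces; 6 have nonzero weight after conditioning:
  (Z=1, Y=2, X=0) weight 1/30
  (Z=1, Y=2, X=1) weight 1/30
  (Z=1, Y=2, X=2) weight 1/30
  (Z=2, Y=1, X=0) weight 1/18
  (Z=2, Y=1, X=1) weight 1/18
  (Z=2, Y=1, X=2) weight 1/18
Group by Z:
  weight(Z=1) = 1/10
  weight(Z=2) = 1/6
Total weight = 1/10 + 1/6 = 4/15
P(Z=1 | obs) = 1/10 / 4/15 = 3/8
P(Z=2 | obs) = 1/6 / 4/15 = 5/8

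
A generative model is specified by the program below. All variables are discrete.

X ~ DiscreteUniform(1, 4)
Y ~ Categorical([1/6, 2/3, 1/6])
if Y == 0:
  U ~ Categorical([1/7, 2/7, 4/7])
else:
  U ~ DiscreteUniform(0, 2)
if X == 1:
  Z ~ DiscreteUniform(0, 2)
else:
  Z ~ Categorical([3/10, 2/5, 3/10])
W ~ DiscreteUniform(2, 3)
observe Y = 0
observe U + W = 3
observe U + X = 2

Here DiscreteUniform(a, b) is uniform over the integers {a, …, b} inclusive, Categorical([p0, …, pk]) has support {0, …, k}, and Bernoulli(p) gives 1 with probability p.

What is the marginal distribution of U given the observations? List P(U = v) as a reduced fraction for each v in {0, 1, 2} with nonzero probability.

P(U=0) = 1/3, P(U=1) = 2/3

Enumerate traces; 6 have nonzero weight after conditioning:
  (X=1, Y=0, U=1, Z=0, W=2) weight 1/504
  (X=1, Y=0, U=1, Z=1, W=2) weight 1/504
  (X=1, Y=0, U=1, Z=2, W=2) weight 1/504
  (X=2, Y=0, U=0, Z=0, W=3) weight 1/1120
  (X=2, Y=0, U=0, Z=1, W=3) weight 1/840
  (X=2, Y=0, U=0, Z=2, W=3) weight 1/1120
Group by U:
  weight(U=0) = 1/336
  weight(U=1) = 1/168
Total weight = 1/336 + 1/168 = 1/112
P(U=0 | obs) = 1/336 / 1/112 = 1/3
P(U=1 | obs) = 1/168 / 1/112 = 2/3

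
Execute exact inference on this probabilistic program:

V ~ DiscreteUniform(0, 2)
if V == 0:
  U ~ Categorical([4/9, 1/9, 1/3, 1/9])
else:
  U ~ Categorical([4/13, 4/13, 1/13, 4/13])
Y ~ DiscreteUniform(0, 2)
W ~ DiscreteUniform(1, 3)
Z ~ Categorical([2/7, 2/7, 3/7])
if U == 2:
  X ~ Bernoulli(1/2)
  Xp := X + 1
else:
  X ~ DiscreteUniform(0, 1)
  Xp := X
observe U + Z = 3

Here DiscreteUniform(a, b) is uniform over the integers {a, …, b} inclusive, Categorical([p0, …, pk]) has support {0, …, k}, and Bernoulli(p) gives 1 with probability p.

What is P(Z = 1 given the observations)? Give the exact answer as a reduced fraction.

Enumerate traces; 162 have nonzero weight after conditioning:
  (V=0, U=1, Y=0, W=1, Z=2, X=0) weight 1/1134
  (V=0, U=1, Y=0, W=1, Z=2, X=1) weight 1/1134
  (V=0, U=1, Y=0, W=2, Z=2, X=0) weight 1/1134
  (V=0, U=1, Y=0, W=2, Z=2, X=1) weight 1/1134
  (V=0, U=1, Y=0, W=3, Z=2, X=0) weight 1/1134
  (V=0, U=1, Y=0, W=3, Z=2, X=1) weight 1/1134
  (V=0, U=1, Y=1, W=1, Z=2, X=0) weight 1/1134
  (V=0, U=1, Y=1, W=1, Z=2, X=1) weight 1/1134
  (V=0, U=2, Y=0, W=1, Z=1, X=0) weight 1/567
  (V=0, U=3, Y=0, W=1, Z=0, X=0) weight 1/1701
  … 152 more
Group by Z:
  weight(Z=0) = 170/2457
  weight(Z=1) = 38/819
  weight(Z=2) = 85/819
Total weight = 170/2457 + 38/819 + 85/819 = 77/351
P(Z=0 | obs) = 170/2457 / 77/351 = 170/539
P(Z=1 | obs) = 38/819 / 77/351 = 114/539
P(Z=2 | obs) = 85/819 / 77/351 = 255/539

P(Z = 1 | obs) = 114/539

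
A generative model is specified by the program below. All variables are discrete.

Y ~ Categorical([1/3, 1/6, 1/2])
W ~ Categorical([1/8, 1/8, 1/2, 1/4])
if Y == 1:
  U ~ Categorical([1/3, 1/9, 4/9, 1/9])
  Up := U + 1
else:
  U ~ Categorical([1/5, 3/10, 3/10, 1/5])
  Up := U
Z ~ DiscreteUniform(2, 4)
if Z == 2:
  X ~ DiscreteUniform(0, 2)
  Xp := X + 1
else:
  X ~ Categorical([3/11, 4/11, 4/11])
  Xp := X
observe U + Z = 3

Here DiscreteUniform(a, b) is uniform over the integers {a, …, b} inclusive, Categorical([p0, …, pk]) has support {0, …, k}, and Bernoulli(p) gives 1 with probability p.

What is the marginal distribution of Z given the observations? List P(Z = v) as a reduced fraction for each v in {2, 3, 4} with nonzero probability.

Enumerate traces; 72 have nonzero weight after conditioning:
  (Y=0, W=0, U=0, Z=3, X=0) weight 1/1320
  (Y=0, W=0, U=0, Z=3, X=1) weight 1/990
  (Y=0, W=0, U=0, Z=3, X=2) weight 1/990
  (Y=0, W=0, U=1, Z=2, X=0) weight 1/720
  (Y=0, W=0, U=1, Z=2, X=1) weight 1/720
  (Y=0, W=0, U=1, Z=2, X=2) weight 1/720
  (Y=0, W=1, U=0, Z=3, X=0) weight 1/1320
  (Y=0, W=1, U=0, Z=3, X=1) weight 1/990
  … 64 more
Group by Z:
  weight(Z=2) = 29/324
  weight(Z=3) = 2/27
Total weight = 29/324 + 2/27 = 53/324
P(Z=2 | obs) = 29/324 / 53/324 = 29/53
P(Z=3 | obs) = 2/27 / 53/324 = 24/53

P(Z=2) = 29/53, P(Z=3) = 24/53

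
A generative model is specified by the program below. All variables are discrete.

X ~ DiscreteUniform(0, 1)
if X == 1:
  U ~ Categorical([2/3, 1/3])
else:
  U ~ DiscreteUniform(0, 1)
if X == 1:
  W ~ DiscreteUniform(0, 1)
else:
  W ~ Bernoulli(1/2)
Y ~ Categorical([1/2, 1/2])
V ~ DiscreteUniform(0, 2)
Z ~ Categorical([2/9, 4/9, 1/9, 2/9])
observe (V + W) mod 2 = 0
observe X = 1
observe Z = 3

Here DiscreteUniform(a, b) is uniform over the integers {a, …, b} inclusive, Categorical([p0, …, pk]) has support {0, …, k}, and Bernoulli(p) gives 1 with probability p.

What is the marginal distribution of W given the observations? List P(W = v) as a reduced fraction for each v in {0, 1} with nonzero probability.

Enumerate traces; 12 have nonzero weight after conditioning:
  (X=1, U=0, W=0, Y=0, V=0, Z=3) weight 1/162
  (X=1, U=0, W=0, Y=0, V=2, Z=3) weight 1/162
  (X=1, U=0, W=0, Y=1, V=0, Z=3) weight 1/162
  (X=1, U=0, W=0, Y=1, V=2, Z=3) weight 1/162
  (X=1, U=0, W=1, Y=0, V=1, Z=3) weight 1/162
  (X=1, U=0, W=1, Y=1, V=1, Z=3) weight 1/162
  (X=1, U=1, W=0, Y=0, V=0, Z=3) weight 1/324
  (X=1, U=1, W=0, Y=0, V=2, Z=3) weight 1/324
  … 4 more
Group by W:
  weight(W=0) = 1/27
  weight(W=1) = 1/54
Total weight = 1/27 + 1/54 = 1/18
P(W=0 | obs) = 1/27 / 1/18 = 2/3
P(W=1 | obs) = 1/54 / 1/18 = 1/3

P(W=0) = 2/3, P(W=1) = 1/3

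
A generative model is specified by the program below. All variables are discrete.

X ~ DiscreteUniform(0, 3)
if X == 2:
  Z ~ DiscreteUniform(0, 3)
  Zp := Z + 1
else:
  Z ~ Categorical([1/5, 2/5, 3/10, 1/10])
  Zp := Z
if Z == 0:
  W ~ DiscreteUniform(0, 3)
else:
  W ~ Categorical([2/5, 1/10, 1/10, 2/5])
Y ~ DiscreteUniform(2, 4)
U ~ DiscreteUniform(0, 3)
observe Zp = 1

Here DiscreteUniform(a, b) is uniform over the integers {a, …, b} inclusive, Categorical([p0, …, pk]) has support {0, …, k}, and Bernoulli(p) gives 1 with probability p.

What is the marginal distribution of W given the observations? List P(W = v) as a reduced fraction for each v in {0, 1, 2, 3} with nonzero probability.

P(W=0) = 217/580, P(W=1) = 73/580, P(W=2) = 73/580, P(W=3) = 217/580

Enumerate traces; 192 have nonzero weight after conditioning:
  (X=0, Z=1, W=0, Y=2, U=0) weight 1/300
  (X=0, Z=1, W=0, Y=2, U=1) weight 1/300
  (X=0, Z=1, W=0, Y=2, U=2) weight 1/300
  (X=0, Z=1, W=0, Y=2, U=3) weight 1/300
  (X=0, Z=1, W=0, Y=3, U=0) weight 1/300
  (X=0, Z=1, W=0, Y=3, U=1) weight 1/300
  (X=0, Z=1, W=0, Y=3, U=2) weight 1/300
  (X=0, Z=1, W=0, Y=3, U=3) weight 1/300
  (X=0, Z=1, W=1, Y=2, U=0) weight 1/1200
  (X=0, Z=1, W=2, Y=2, U=0) weight 1/1200
  … 182 more
Group by W:
  weight(W=0) = 217/1600
  weight(W=1) = 73/1600
  weight(W=2) = 73/1600
  weight(W=3) = 217/1600
Total weight = 217/1600 + 73/1600 + 73/1600 + 217/1600 = 29/80
P(W=0 | obs) = 217/1600 / 29/80 = 217/580
P(W=1 | obs) = 73/1600 / 29/80 = 73/580
P(W=2 | obs) = 73/1600 / 29/80 = 73/580
P(W=3 | obs) = 217/1600 / 29/80 = 217/580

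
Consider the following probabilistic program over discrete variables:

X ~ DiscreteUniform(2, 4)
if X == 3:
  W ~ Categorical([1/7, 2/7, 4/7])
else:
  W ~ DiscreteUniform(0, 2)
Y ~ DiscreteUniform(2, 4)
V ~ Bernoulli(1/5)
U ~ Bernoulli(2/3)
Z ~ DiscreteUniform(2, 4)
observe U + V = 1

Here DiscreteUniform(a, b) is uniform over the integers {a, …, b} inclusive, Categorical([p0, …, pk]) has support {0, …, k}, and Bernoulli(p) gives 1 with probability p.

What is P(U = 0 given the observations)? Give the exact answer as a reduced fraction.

P(U = 0 | obs) = 1/9

Enumerate traces; 162 have nonzero weight after conditioning:
  (X=2, W=0, Y=2, V=0, U=1, Z=2) weight 8/1215
  (X=2, W=0, Y=2, V=0, U=1, Z=3) weight 8/1215
  (X=2, W=0, Y=2, V=0, U=1, Z=4) weight 8/1215
  (X=2, W=0, Y=2, V=1, U=0, Z=2) weight 1/1215
  (X=2, W=0, Y=2, V=1, U=0, Z=3) weight 1/1215
  (X=2, W=0, Y=2, V=1, U=0, Z=4) weight 1/1215
  (X=2, W=0, Y=3, V=0, U=1, Z=2) weight 8/1215
  (X=2, W=0, Y=3, V=0, U=1, Z=3) weight 8/1215
  … 154 more
Group by U:
  weight(U=0) = 1/15
  weight(U=1) = 8/15
Total weight = 1/15 + 8/15 = 3/5
P(U=0 | obs) = 1/15 / 3/5 = 1/9
P(U=1 | obs) = 8/15 / 3/5 = 8/9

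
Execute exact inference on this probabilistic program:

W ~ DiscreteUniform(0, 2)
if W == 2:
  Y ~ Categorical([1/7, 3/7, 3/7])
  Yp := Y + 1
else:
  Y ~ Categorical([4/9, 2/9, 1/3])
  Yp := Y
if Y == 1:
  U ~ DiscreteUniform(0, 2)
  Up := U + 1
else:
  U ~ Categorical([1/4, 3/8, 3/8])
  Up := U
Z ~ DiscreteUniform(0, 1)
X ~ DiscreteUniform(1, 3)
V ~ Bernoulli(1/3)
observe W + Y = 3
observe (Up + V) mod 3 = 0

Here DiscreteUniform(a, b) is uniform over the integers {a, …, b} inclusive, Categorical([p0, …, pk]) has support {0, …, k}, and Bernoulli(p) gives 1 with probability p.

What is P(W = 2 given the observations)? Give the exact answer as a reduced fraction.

Enumerate traces; 24 have nonzero weight after conditioning:
  (W=1, Y=2, U=0, Z=0, X=1, V=0) weight 1/324
  (W=1, Y=2, U=0, Z=0, X=2, V=0) weight 1/324
  (W=1, Y=2, U=0, Z=0, X=3, V=0) weight 1/324
  (W=1, Y=2, U=0, Z=1, X=1, V=0) weight 1/324
  (W=1, Y=2, U=0, Z=1, X=2, V=0) weight 1/324
  (W=1, Y=2, U=0, Z=1, X=3, V=0) weight 1/324
  (W=1, Y=2, U=2, Z=0, X=1, V=1) weight 1/432
  (W=1, Y=2, U=2, Z=0, X=2, V=1) weight 1/432
  (W=2, Y=1, U=1, Z=0, X=1, V=1) weight 1/378
  … 15 more
Group by W:
  weight(W=1) = 7/216
  weight(W=2) = 1/21
Total weight = 7/216 + 1/21 = 121/1512
P(W=1 | obs) = 7/216 / 121/1512 = 49/121
P(W=2 | obs) = 1/21 / 121/1512 = 72/121

P(W = 2 | obs) = 72/121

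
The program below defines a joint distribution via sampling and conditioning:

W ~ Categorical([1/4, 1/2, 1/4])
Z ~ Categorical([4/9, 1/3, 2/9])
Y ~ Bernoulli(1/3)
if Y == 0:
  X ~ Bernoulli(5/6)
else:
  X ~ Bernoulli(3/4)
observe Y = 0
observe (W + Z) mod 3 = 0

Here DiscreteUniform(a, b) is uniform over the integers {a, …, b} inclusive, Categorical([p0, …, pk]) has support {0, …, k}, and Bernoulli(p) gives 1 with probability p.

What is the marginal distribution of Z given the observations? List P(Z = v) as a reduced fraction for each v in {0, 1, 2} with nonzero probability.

Enumerate traces; 6 have nonzero weight after conditioning:
  (W=0, Z=0, Y=0, X=0) weight 1/81
  (W=0, Z=0, Y=0, X=1) weight 5/81
  (W=1, Z=2, Y=0, X=0) weight 1/81
  (W=1, Z=2, Y=0, X=1) weight 5/81
  (W=2, Z=1, Y=0, X=0) weight 1/108
  (W=2, Z=1, Y=0, X=1) weight 5/108
Group by Z:
  weight(Z=0) = 2/27
  weight(Z=1) = 1/18
  weight(Z=2) = 2/27
Total weight = 2/27 + 1/18 + 2/27 = 11/54
P(Z=0 | obs) = 2/27 / 11/54 = 4/11
P(Z=1 | obs) = 1/18 / 11/54 = 3/11
P(Z=2 | obs) = 2/27 / 11/54 = 4/11

P(Z=0) = 4/11, P(Z=1) = 3/11, P(Z=2) = 4/11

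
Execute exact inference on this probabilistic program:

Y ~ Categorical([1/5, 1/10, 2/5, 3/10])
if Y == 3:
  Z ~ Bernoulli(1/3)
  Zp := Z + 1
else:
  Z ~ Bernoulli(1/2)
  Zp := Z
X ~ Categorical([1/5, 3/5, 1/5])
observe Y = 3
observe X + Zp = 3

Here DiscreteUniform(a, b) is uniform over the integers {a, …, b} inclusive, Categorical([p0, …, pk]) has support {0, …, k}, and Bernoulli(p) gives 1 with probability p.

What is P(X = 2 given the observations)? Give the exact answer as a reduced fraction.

Enumerate traces; 2 have nonzero weight after conditioning:
  (Y=3, Z=0, X=2) weight 1/25
  (Y=3, Z=1, X=1) weight 3/50
Group by X:
  weight(X=1) = 3/50
  weight(X=2) = 1/25
Total weight = 3/50 + 1/25 = 1/10
P(X=1 | obs) = 3/50 / 1/10 = 3/5
P(X=2 | obs) = 1/25 / 1/10 = 2/5

P(X = 2 | obs) = 2/5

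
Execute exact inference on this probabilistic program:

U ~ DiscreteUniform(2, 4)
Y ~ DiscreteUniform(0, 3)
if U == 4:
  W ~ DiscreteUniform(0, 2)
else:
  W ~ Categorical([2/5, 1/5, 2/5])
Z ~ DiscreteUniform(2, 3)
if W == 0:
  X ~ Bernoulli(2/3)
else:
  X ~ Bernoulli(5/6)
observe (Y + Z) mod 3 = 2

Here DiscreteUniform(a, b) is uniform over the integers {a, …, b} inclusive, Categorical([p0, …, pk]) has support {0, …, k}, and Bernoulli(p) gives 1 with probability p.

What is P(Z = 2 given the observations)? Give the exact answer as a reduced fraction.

P(Z = 2 | obs) = 2/3

Enumerate traces; 54 have nonzero weight after conditioning:
  (U=2, Y=0, W=0, Z=2, X=0) weight 1/180
  (U=2, Y=0, W=0, Z=2, X=1) weight 1/90
  (U=2, Y=0, W=1, Z=2, X=0) weight 1/720
  (U=2, Y=0, W=1, Z=2, X=1) weight 1/144
  (U=2, Y=0, W=2, Z=2, X=0) weight 1/360
  (U=2, Y=0, W=2, Z=2, X=1) weight 1/72
  (U=2, Y=2, W=0, Z=3, X=0) weight 1/180
  (U=2, Y=2, W=0, Z=3, X=1) weight 1/90
  … 46 more
Group by Z:
  weight(Z=2) = 1/4
  weight(Z=3) = 1/8
Total weight = 1/4 + 1/8 = 3/8
P(Z=2 | obs) = 1/4 / 3/8 = 2/3
P(Z=3 | obs) = 1/8 / 3/8 = 1/3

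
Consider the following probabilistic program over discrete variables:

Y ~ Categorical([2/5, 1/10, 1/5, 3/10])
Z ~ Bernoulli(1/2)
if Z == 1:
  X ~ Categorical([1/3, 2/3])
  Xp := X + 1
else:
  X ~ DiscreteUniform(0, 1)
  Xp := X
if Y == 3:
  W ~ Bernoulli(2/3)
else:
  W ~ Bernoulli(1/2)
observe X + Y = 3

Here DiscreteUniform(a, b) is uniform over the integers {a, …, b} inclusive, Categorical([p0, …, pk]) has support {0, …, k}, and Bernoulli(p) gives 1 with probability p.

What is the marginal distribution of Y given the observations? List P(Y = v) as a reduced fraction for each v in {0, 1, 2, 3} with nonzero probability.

P(Y=2) = 14/29, P(Y=3) = 15/29

Enumerate traces; 8 have nonzero weight after conditioning:
  (Y=2, Z=0, X=1, W=0) weight 1/40
  (Y=2, Z=0, X=1, W=1) weight 1/40
  (Y=2, Z=1, X=1, W=0) weight 1/30
  (Y=2, Z=1, X=1, W=1) weight 1/30
  (Y=3, Z=0, X=0, W=0) weight 1/40
  (Y=3, Z=0, X=0, W=1) weight 1/20
  (Y=3, Z=1, X=0, W=0) weight 1/60
  (Y=3, Z=1, X=0, W=1) weight 1/30
Group by Y:
  weight(Y=2) = 7/60
  weight(Y=3) = 1/8
Total weight = 7/60 + 1/8 = 29/120
P(Y=2 | obs) = 7/60 / 29/120 = 14/29
P(Y=3 | obs) = 1/8 / 29/120 = 15/29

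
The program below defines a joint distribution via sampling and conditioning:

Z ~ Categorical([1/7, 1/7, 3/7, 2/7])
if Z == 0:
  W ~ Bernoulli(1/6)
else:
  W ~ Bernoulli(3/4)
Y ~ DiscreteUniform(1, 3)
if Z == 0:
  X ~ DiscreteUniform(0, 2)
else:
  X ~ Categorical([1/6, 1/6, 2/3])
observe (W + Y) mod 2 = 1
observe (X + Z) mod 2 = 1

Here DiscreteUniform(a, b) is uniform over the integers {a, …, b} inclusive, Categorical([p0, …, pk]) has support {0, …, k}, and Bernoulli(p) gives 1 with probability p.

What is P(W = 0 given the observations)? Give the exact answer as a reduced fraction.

P(W = 0 | obs) = 74/157

Enumerate traces; 18 have nonzero weight after conditioning:
  (Z=0, W=0, Y=1, X=1) weight 5/378
  (Z=0, W=0, Y=3, X=1) weight 5/378
  (Z=0, W=1, Y=2, X=1) weight 1/378
  (Z=1, W=0, Y=1, X=0) weight 1/504
  (Z=1, W=0, Y=1, X=2) weight 1/126
  (Z=1, W=0, Y=3, X=0) weight 1/504
  (Z=1, W=0, Y=3, X=2) weight 1/126
  (Z=1, W=1, Y=2, X=0) weight 1/168
  … 10 more
Group by W:
  weight(W=0) = 37/378
  weight(W=1) = 83/756
Total weight = 37/378 + 83/756 = 157/756
P(W=0 | obs) = 37/378 / 157/756 = 74/157
P(W=1 | obs) = 83/756 / 157/756 = 83/157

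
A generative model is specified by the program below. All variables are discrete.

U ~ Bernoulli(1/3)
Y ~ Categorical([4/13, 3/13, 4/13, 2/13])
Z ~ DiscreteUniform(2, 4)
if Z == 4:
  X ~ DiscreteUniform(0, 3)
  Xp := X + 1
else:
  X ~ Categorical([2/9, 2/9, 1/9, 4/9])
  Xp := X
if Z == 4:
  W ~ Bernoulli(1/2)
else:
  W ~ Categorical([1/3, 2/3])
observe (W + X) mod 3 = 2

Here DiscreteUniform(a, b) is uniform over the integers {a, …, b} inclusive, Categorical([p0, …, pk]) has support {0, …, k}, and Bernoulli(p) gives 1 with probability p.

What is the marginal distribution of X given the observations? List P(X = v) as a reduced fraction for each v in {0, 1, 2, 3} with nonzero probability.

P(X=1) = 91/134, P(X=2) = 43/134

Enumerate traces; 48 have nonzero weight after conditioning:
  (U=0, Y=0, Z=2, X=1, W=1) weight 32/3159
  (U=0, Y=0, Z=2, X=2, W=0) weight 8/3159
  (U=0, Y=0, Z=3, X=1, W=1) weight 32/3159
  (U=0, Y=0, Z=3, X=2, W=0) weight 8/3159
  (U=0, Y=0, Z=4, X=1, W=1) weight 1/117
  (U=0, Y=0, Z=4, X=2, W=0) weight 1/117
  (U=0, Y=1, Z=2, X=1, W=1) weight 8/1053
  (U=0, Y=1, Z=2, X=2, W=0) weight 2/1053
  … 40 more
Group by X:
  weight(X=1) = 91/648
  weight(X=2) = 43/648
Total weight = 91/648 + 43/648 = 67/324
P(X=1 | obs) = 91/648 / 67/324 = 91/134
P(X=2 | obs) = 43/648 / 67/324 = 43/134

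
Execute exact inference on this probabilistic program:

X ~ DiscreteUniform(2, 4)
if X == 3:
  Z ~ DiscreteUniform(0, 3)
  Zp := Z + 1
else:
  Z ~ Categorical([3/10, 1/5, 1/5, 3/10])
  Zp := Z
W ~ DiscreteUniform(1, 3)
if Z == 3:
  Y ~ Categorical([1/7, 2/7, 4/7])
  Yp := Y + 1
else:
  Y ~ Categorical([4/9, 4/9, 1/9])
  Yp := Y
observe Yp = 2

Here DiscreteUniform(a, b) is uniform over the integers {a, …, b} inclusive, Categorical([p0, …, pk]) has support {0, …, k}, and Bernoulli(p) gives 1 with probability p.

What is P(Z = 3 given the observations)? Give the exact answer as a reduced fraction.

P(Z = 3 | obs) = 306/607

Enumerate traces; 36 have nonzero weight after conditioning:
  (X=2, Z=0, W=1, Y=2) weight 1/270
  (X=2, Z=0, W=2, Y=2) weight 1/270
  (X=2, Z=0, W=3, Y=2) weight 1/270
  (X=2, Z=1, W=1, Y=2) weight 1/405
  (X=2, Z=1, W=2, Y=2) weight 1/405
  (X=2, Z=1, W=3, Y=2) weight 1/405
  (X=2, Z=2, W=1, Y=2) weight 1/405
  (X=2, Z=2, W=2, Y=2) weight 1/405
  (X=2, Z=3, W=1, Y=1) weight 1/105
  … 27 more
Group by Z:
  weight(Z=0) = 17/540
  weight(Z=1) = 13/540
  weight(Z=2) = 13/540
  weight(Z=3) = 17/210
Total weight = 17/540 + 13/540 + 13/540 + 17/210 = 607/3780
P(Z=0 | obs) = 17/540 / 607/3780 = 119/607
P(Z=1 | obs) = 13/540 / 607/3780 = 91/607
P(Z=2 | obs) = 13/540 / 607/3780 = 91/607
P(Z=3 | obs) = 17/210 / 607/3780 = 306/607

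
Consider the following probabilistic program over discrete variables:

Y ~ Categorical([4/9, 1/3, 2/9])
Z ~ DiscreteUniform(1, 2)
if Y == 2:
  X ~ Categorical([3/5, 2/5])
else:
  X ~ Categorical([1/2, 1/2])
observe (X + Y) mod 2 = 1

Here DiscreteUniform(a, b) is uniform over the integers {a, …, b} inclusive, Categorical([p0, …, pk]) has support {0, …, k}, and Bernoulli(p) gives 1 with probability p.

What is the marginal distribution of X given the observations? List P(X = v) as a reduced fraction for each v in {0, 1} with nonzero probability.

Enumerate traces; 6 have nonzero weight after conditioning:
  (Y=0, Z=1, X=1) weight 1/9
  (Y=0, Z=2, X=1) weight 1/9
  (Y=1, Z=1, X=0) weight 1/12
  (Y=1, Z=2, X=0) weight 1/12
  (Y=2, Z=1, X=1) weight 2/45
  (Y=2, Z=2, X=1) weight 2/45
Group by X:
  weight(X=0) = 1/6
  weight(X=1) = 14/45
Total weight = 1/6 + 14/45 = 43/90
P(X=0 | obs) = 1/6 / 43/90 = 15/43
P(X=1 | obs) = 14/45 / 43/90 = 28/43

P(X=0) = 15/43, P(X=1) = 28/43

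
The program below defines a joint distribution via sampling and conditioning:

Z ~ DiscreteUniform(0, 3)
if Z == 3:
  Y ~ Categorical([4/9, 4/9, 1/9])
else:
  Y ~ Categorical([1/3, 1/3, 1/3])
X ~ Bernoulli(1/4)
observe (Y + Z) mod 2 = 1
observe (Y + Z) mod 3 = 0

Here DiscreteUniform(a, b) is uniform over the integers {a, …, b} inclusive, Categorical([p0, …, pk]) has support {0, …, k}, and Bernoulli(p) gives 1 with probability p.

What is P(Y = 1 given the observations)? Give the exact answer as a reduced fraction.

P(Y = 1 | obs) = 3/10

Enumerate traces; 6 have nonzero weight after conditioning:
  (Z=1, Y=2, X=0) weight 1/16
  (Z=1, Y=2, X=1) weight 1/48
  (Z=2, Y=1, X=0) weight 1/16
  (Z=2, Y=1, X=1) weight 1/48
  (Z=3, Y=0, X=0) weight 1/12
  (Z=3, Y=0, X=1) weight 1/36
Group by Y:
  weight(Y=0) = 1/9
  weight(Y=1) = 1/12
  weight(Y=2) = 1/12
Total weight = 1/9 + 1/12 + 1/12 = 5/18
P(Y=0 | obs) = 1/9 / 5/18 = 2/5
P(Y=1 | obs) = 1/12 / 5/18 = 3/10
P(Y=2 | obs) = 1/12 / 5/18 = 3/10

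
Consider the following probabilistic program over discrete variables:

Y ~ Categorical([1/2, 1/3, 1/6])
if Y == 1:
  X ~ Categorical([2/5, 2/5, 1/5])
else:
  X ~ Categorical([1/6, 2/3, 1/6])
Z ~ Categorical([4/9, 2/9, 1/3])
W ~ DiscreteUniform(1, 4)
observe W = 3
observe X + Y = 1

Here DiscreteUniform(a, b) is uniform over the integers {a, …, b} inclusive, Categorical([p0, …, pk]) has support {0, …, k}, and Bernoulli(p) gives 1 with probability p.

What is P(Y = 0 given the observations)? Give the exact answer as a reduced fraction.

Enumerate traces; 6 have nonzero weight after conditioning:
  (Y=0, X=1, Z=0, W=3) weight 1/27
  (Y=0, X=1, Z=1, W=3) weight 1/54
  (Y=0, X=1, Z=2, W=3) weight 1/36
  (Y=1, X=0, Z=0, W=3) weight 2/135
  (Y=1, X=0, Z=1, W=3) weight 1/135
  (Y=1, X=0, Z=2, W=3) weight 1/90
Group by Y:
  weight(Y=0) = 1/12
  weight(Y=1) = 1/30
Total weight = 1/12 + 1/30 = 7/60
P(Y=0 | obs) = 1/12 / 7/60 = 5/7
P(Y=1 | obs) = 1/30 / 7/60 = 2/7

P(Y = 0 | obs) = 5/7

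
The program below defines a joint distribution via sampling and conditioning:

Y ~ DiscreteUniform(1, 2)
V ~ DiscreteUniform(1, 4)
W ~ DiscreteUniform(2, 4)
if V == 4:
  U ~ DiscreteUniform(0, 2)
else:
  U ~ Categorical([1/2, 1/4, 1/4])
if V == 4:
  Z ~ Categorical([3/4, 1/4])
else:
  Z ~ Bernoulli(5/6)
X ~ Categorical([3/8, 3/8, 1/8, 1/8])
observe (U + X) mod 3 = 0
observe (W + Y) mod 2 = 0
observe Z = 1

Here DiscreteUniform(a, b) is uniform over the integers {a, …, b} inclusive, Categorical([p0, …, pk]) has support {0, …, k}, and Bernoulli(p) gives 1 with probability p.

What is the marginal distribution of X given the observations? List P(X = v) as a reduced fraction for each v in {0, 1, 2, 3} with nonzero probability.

P(X=0) = 24/49, P(X=1) = 51/196, P(X=2) = 17/196, P(X=3) = 8/49

Enumerate traces; 48 have nonzero weight after conditioning:
  (Y=1, V=1, W=3, U=0, Z=1, X=0) weight 5/768
  (Y=1, V=1, W=3, U=0, Z=1, X=3) weight 5/2304
  (Y=1, V=1, W=3, U=1, Z=1, X=2) weight 5/4608
  (Y=1, V=1, W=3, U=2, Z=1, X=1) weight 5/1536
  (Y=1, V=2, W=3, U=0, Z=1, X=0) weight 5/768
  (Y=1, V=2, W=3, U=0, Z=1, X=3) weight 5/2304
  (Y=1, V=2, W=3, U=1, Z=1, X=2) weight 5/4608
  (Y=1, V=2, W=3, U=2, Z=1, X=1) weight 5/1536
  … 40 more
Group by X:
  weight(X=0) = 1/16
  weight(X=1) = 17/512
  weight(X=2) = 17/1536
  weight(X=3) = 1/48
Total weight = 1/16 + 17/512 + 17/1536 + 1/48 = 49/384
P(X=0 | obs) = 1/16 / 49/384 = 24/49
P(X=1 | obs) = 17/512 / 49/384 = 51/196
P(X=2 | obs) = 17/1536 / 49/384 = 17/196
P(X=3 | obs) = 1/48 / 49/384 = 8/49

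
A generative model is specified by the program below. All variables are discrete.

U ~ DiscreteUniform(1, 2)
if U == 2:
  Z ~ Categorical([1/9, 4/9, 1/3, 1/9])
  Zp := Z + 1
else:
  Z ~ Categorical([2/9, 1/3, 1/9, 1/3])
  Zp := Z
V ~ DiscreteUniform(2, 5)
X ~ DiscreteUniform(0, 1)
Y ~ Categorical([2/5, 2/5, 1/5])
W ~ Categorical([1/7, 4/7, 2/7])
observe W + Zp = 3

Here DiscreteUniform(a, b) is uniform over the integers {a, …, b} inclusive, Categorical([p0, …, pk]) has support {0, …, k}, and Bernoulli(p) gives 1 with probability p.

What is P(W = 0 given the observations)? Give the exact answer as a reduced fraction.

P(W = 0 | obs) = 3/17

Enumerate traces; 144 have nonzero weight after conditioning:
  (U=1, Z=1, V=2, X=0, Y=0, W=2) weight 1/420
  (U=1, Z=1, V=2, X=0, Y=1, W=2) weight 1/420
  (U=1, Z=1, V=2, X=0, Y=2, W=2) weight 1/840
  (U=1, Z=1, V=2, X=1, Y=0, W=2) weight 1/420
  (U=1, Z=1, V=2, X=1, Y=1, W=2) weight 1/420
  (U=1, Z=1, V=2, X=1, Y=2, W=2) weight 1/840
  (U=1, Z=1, V=3, X=0, Y=0, W=2) weight 1/420
  (U=1, Z=1, V=3, X=0, Y=1, W=2) weight 1/420
  (U=1, Z=2, V=2, X=0, Y=0, W=1) weight 1/630
  (U=1, Z=3, V=2, X=0, Y=0, W=0) weight 1/840
  … 134 more
Group by W:
  weight(W=0) = 1/21
  weight(W=1) = 10/63
  weight(W=2) = 4/63
Total weight = 1/21 + 10/63 + 4/63 = 17/63
P(W=0 | obs) = 1/21 / 17/63 = 3/17
P(W=1 | obs) = 10/63 / 17/63 = 10/17
P(W=2 | obs) = 4/63 / 17/63 = 4/17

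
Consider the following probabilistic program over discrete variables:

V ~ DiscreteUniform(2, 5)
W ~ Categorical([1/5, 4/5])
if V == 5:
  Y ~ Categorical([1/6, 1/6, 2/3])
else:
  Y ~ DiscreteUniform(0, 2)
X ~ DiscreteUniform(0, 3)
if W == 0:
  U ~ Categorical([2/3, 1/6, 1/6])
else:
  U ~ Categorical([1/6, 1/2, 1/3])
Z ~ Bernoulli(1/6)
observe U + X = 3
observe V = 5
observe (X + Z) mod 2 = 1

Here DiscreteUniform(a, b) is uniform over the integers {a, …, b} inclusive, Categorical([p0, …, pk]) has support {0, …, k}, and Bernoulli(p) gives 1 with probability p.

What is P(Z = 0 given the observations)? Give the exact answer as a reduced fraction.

Enumerate traces; 18 have nonzero weight after conditioning:
  (V=5, W=0, Y=0, X=1, U=2, Z=0) weight 1/3456
  (V=5, W=0, Y=0, X=2, U=1, Z=1) weight 1/17280
  (V=5, W=0, Y=0, X=3, U=0, Z=0) weight 1/864
  (V=5, W=0, Y=1, X=1, U=2, Z=0) weight 1/3456
  (V=5, W=0, Y=1, X=2, U=1, Z=1) weight 1/17280
  (V=5, W=0, Y=1, X=3, U=0, Z=0) weight 1/864
  (V=5, W=0, Y=2, X=1, U=2, Z=0) weight 1/864
  (V=5, W=0, Y=2, X=2, U=1, Z=1) weight 1/4320
  … 10 more
Group by Z:
  weight(Z=0) = 17/576
  weight(Z=1) = 13/2880
Total weight = 17/576 + 13/2880 = 49/1440
P(Z=0 | obs) = 17/576 / 49/1440 = 85/98
P(Z=1 | obs) = 13/2880 / 49/1440 = 13/98

P(Z = 0 | obs) = 85/98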